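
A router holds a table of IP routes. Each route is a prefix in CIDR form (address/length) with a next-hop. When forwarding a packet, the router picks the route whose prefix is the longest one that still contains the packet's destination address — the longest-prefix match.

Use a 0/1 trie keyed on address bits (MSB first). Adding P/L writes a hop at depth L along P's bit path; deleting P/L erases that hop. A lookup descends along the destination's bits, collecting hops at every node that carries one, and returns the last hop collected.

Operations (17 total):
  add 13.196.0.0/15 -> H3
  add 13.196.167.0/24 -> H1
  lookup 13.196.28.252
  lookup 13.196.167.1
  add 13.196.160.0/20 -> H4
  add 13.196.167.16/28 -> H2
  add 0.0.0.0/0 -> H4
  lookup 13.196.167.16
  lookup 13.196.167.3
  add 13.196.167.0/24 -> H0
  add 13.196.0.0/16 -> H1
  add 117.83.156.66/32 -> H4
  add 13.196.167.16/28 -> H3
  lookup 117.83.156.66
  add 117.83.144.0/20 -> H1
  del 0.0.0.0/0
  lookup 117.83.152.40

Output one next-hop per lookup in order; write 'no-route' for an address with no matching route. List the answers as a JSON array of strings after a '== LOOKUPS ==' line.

Process each operation:
  add 13.196.0.0/15 -> H3 at depth 15
  add 13.196.167.0/24 -> H1 at depth 24
  lookup 13.196.28.252: bits 0000110111000100 walk d0:-→d1:-→d2:-→d3:-→d4:-→d5:-→d6:-→d7:-→d8:-→d9:-→d10:-→d11:-→d12:-→d13:-→d14:-→d15:H3→d16:- -> H3
  lookup 13.196.167.1: bits 000011011100010010100111 walk d0:-→d1:-→d2:-→d3:-→d4:-→d5:-→d6:-→d7:-→d8:-→d9:-→d10:-→d11:-→d12:-→d13:-→d14:-→d15:H3→d16:-→d17:-→d18:-→d19:-→d20:-→d21:-→d22:-→d23:-→d24:H1 -> H1
  add 13.196.160.0/20 -> H4 at depth 20
  add 13.196.167.16/28 -> H2 at depth 28
  add 0.0.0.0/0 -> H4 at depth 0
  lookup 13.196.167.16: bits 0000110111000100101001110001 walk d0:H4→d1:-→d2:-→d3:-→d4:-→d5:-→d6:-→d7:-→d8:-→d9:-→d10:-→d11:-→d12:-→d13:-→d14:-→d15:H3→d16:-→d17:-→d18:-→d19:-→d20:H4→d21:-→d22:-→d23:-→d24:H1→d25:-→d26:-→d27:-→d28:H2 -> H2
  lookup 13.196.167.3: bits 000011011100010010100111000 walk d0:H4→d1:-→d2:-→d3:-→d4:-→d5:-→d6:-→d7:-→d8:-→d9:-→d10:-→d11:-→d12:-→d13:-→d14:-→d15:H3→d16:-→d17:-→d18:-→d19:-→d20:H4→d21:-→d22:-→d23:-→d24:H1→d25:-→d26:-→d27:- -> H1
  add 13.196.167.0/24 -> H0 at depth 24
  add 13.196.0.0/16 -> H1 at depth 16
  add 117.83.156.66/32 -> H4 at depth 32
  add 13.196.167.16/28 -> H3 at depth 28
  lookup 117.83.156.66: bits 01110101010100111001110001000010 walk d0:H4→d1:-→d2:-→d3:-→d4:-→d5:-→d6:-→d7:-→d8:-→d9:-→d10:-→d11:-→d12:-→d13:-→d14:-→d15:-→d16:-→d17:-→d18:-→d19:-→d20:-→d21:-→d22:-→d23:-→d24:-→d25:-→d26:-→d27:-→d28:-→d29:-→d30:-→d31:-→d32:H4 -> H4
  add 117.83.144.0/20 -> H1 at depth 20
  del 0.0.0.0/0 (clear depth 0)
  lookup 117.83.152.40: bits 011101010101001110011 walk d0:-→d1:-→d2:-→d3:-→d4:-→d5:-→d6:-→d7:-→d8:-→d9:-→d10:-→d11:-→d12:-→d13:-→d14:-→d15:-→d16:-→d17:-→d18:-→d19:-→d20:H1→d21:- -> H1

== LOOKUPS ==
["H3","H1","H2","H1","H4","H1"]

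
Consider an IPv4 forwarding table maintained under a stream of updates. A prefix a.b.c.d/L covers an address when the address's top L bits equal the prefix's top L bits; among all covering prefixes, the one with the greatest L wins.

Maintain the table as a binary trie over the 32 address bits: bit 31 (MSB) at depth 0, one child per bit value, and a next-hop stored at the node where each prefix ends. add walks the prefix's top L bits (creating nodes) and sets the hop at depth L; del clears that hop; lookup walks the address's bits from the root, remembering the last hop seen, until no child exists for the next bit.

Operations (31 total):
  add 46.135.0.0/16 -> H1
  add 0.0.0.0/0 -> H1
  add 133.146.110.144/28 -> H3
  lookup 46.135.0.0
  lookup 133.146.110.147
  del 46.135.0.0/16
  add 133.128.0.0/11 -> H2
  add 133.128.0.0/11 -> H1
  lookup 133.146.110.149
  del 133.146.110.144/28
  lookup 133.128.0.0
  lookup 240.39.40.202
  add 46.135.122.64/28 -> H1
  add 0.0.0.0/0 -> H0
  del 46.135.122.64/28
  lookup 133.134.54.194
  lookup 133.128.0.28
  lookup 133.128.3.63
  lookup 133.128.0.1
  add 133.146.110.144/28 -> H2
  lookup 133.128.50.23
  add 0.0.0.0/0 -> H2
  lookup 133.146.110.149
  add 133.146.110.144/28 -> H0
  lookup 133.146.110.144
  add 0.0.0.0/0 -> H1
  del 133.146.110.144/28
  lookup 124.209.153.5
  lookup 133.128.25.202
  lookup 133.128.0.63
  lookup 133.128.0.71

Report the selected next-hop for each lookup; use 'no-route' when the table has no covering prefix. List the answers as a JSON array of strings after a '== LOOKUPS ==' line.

Apply in order:
  + 46.135.0.0/16 (H1) depth=16
  + 0.0.0.0/0 (H1) depth=0
  + 133.146.110.144/28 (H3) depth=28
  Q 46.135.0.0: descend 0010111010000111 ; hops seen [H1,H1] ; pick H1
  Q 133.146.110.147: descend 1000010110010010011011101001 ; hops seen [H1,H3] ; pick H3
  - 46.135.0.0/16 clear@16
  + 133.128.0.0/11 (H2) depth=11
  + 133.128.0.0/11 (H1) depth=11
  Q 133.146.110.149: descend 1000010110010010011011101001 ; hops seen [H1,H1,H3] ; pick H3
  - 133.146.110.144/28 clear@28
  Q 133.128.0.0: descend 10000101100 ; hops seen [H1,H1] ; pick H1
  Q 240.39.40.202: descend 1 ; hops seen [H1] ; pick H1
  + 46.135.122.64/28 (H1) depth=28
  + 0.0.0.0/0 (H0) depth=0
  - 46.135.122.64/28 clear@28
  Q 133.134.54.194: descend 10000101100 ; hops seen [H0,H1] ; pick H1
  Q 133.128.0.28: descend 10000101100 ; hops seen [H0,H1] ; pick H1
  Q 133.128.3.63: descend 10000101100 ; hops seen [H0,H1] ; pick H1
  Q 133.128.0.1: descend 10000101100 ; hops seen [H0,H1] ; pick H1
  + 133.146.110.144/28 (H2) depth=28
  Q 133.128.50.23: descend 10000101100 ; hops seen [H0,H1] ; pick H1
  + 0.0.0.0/0 (H2) depth=0
  Q 133.146.110.149: descend 1000010110010010011011101001 ; hops seen [H2,H1,H2] ; pick H2
  + 133.146.110.144/28 (H0) depth=28
  Q 133.146.110.144: descend 1000010110010010011011101001 ; hops seen [H2,H1,H0] ; pick H0
  + 0.0.0.0/0 (H1) depth=0
  - 133.146.110.144/28 clear@28
  Q 124.209.153.5: descend 0 ; hops seen [H1] ; pick H1
  Q 133.128.25.202: descend 10000101100 ; hops seen [H1,H1] ; pick H1
  Q 133.128.0.63: descend 10000101100 ; hops seen [H1,H1] ; pick H1
  Q 133.128.0.71: descend 10000101100 ; hops seen [H1,H1] ; pick H1

== LOOKUPS ==
["H1","H3","H3","H1","H1","H1","H1","H1","H1","H1","H2","H0","H1","H1","H1","H1"]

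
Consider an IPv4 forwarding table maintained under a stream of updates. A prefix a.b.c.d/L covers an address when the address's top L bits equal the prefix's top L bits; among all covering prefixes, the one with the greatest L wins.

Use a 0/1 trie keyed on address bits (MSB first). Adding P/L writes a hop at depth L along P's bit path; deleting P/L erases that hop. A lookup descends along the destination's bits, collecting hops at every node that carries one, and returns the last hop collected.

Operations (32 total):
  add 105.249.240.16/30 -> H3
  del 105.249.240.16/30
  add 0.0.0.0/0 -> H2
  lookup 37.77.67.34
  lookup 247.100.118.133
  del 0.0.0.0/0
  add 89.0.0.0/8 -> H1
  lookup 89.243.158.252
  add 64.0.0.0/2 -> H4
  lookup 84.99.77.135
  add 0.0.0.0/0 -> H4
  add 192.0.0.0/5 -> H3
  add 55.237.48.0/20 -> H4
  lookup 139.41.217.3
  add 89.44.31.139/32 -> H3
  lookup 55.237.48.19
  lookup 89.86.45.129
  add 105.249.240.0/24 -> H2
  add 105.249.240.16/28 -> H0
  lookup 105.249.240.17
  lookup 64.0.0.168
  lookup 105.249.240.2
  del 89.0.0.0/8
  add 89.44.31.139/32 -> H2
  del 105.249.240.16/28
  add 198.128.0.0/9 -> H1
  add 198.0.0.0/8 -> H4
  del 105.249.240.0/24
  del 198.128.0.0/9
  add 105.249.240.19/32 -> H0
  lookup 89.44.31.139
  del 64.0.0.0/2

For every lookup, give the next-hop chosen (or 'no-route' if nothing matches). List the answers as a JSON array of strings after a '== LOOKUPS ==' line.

Trace:
  + 105.249.240.16/30 (H3) depth=30
  del 105.249.240.16/30 (clear depth 30)
  + 0.0.0.0/0 (H2) depth=0
  ? 37.77.67.34  path d0:H2→d1:-  best=H2
  ? 247.100.118.133  path d0:H2  best=H2
  del 0.0.0.0/0 (clear depth 0)
  + 89.0.0.0/8 (H1) depth=8
  ? 89.243.158.252  path d0:-→d1:-→d2:-→d3:-→d4:-→d5:-→d6:-→d7:-→d8:H1  best=H1
  + 64.0.0.0/2 (H4) depth=2
  ? 84.99.77.135  path d0:-→d1:-→d2:H4→d3:-→d4:-  best=H4
  + 0.0.0.0/0 (H4) depth=0
  + 192.0.0.0/5 (H3) depth=5
  + 55.237.48.0/20 (H4) depth=20
  ? 139.41.217.3  path d0:H4→d1:-  best=H4
  + 89.44.31.139/32 (H3) depth=32
  ? 55.237.48.19  path d0:H4→d1:-→d2:-→d3:-→d4:-→d5:-→d6:-→d7:-→d8:-→d9:-→d10:-→d11:-→d12:-→d13:-→d14:-→d15:-→d16:-→d17:-→d18:-→d19:-→d20:H4  best=H4
  ? 89.86.45.129  path d0:H4→d1:-→d2:H4→d3:-→d4:-→d5:-→d6:-→d7:-→d8:H1→d9:-  best=H1
  + 105.249.240.0/24 (H2) depth=24
  + 105.249.240.16/28 (H0) depth=28
  ? 105.249.240.17  path d0:H4→d1:-→d2:H4→d3:-→d4:-→d5:-→d6:-→d7:-→d8:-→d9:-→d10:-→d11:-→d12:-→d13:-→d14:-→d15:-→d16:-→d17:-→d18:-→d19:-→d20:-→d21:-→d22:-→d23:-→d24:H2→d25:-→d26:-→d27:-→d28:H0→d29:-→d30:-  best=H0
  ? 64.0.0.168  path d0:H4→d1:-→d2:H4→d3:-  best=H4
  ? 105.249.240.2  path d0:H4→d1:-→d2:H4→d3:-→d4:-→d5:-→d6:-→d7:-→d8:-→d9:-→d10:-→d11:-→d12:-→d13:-→d14:-→d15:-→d16:-→d17:-→d18:-→d19:-→d20:-→d21:-→d22:-→d23:-→d24:H2→d25:-→d26:-→d27:-  best=H2
  del 89.0.0.0/8 (clear depth 8)
  + 89.44.31.139/32 (H2) depth=32
  del 105.249.240.16/28 (clear depth 28)
  + 198.128.0.0/9 (H1) depth=9
  + 198.0.0.0/8 (H4) depth=8
  del 105.249.240.0/24 (clear depth 24)
  del 198.128.0.0/9 (clear depth 9)
  + 105.249.240.19/32 (H0) depth=32
  ? 89.44.31.139  path d0:H4→d1:-→d2:H4→d3:-→d4:-→d5:-→d6:-→d7:-→d8:-→d9:-→d10:-→d11:-→d12:-→d13:-→d14:-→d15:-→d16:-→d17:-→d18:-→d19:-→d20:-→d21:-→d22:-→d23:-→d24:-→d25:-→d26:-→d27:-→d28:-→d29:-→d30:-→d31:-→d32:H2  best=H2
  del 64.0.0.0/2 (clear depth 2)

== LOOKUPS ==
["H2","H2","H1","H4","H4","H4","H1","H0","H4","H2","H2"]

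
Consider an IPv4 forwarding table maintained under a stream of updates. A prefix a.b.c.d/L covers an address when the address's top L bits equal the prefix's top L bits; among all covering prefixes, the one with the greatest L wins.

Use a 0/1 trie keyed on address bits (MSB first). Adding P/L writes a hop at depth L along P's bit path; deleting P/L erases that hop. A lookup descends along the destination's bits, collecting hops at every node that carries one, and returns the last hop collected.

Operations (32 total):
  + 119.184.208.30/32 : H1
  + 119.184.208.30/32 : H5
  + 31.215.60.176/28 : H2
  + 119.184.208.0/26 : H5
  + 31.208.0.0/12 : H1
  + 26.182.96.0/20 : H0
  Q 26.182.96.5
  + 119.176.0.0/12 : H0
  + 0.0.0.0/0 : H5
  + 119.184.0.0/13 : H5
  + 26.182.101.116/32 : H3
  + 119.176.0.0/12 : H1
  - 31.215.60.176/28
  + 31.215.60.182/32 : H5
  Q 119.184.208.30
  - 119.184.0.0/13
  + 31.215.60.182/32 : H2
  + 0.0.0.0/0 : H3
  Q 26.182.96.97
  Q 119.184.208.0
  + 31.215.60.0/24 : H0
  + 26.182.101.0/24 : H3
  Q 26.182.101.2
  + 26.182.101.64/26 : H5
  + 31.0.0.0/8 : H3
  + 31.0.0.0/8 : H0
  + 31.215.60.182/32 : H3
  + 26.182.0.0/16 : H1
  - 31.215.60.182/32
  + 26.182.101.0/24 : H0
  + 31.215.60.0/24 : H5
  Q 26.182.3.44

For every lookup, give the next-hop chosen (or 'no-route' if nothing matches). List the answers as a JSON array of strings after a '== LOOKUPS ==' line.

Process each operation:
  + 119.184.208.30/32 (H1) depth=32
  + 119.184.208.30/32 (H5) depth=32
  + 31.215.60.176/28 (H2) depth=28
  + 119.184.208.0/26 (H5) depth=26
  + 31.208.0.0/12 (H1) depth=12
  + 26.182.96.0/20 (H0) depth=20
  Q 26.182.96.5: descend 00011010101101100110 ; hops seen [H0] ; pick H0
  + 119.176.0.0/12 (H0) depth=12
  + 0.0.0.0/0 (H5) depth=0
  + 119.184.0.0/13 (H5) depth=13
  + 26.182.101.116/32 (H3) depth=32
  + 119.176.0.0/12 (H1) depth=12
  - 31.215.60.176/28 clear@28
  + 31.215.60.182/32 (H5) depth=32
  Q 119.184.208.30: descend 01110111101110001101000000011110 ; hops seen [H5,H1,H5,H5,H5] ; pick H5
  - 119.184.0.0/13 clear@13
  + 31.215.60.182/32 (H2) depth=32
  + 0.0.0.0/0 (H3) depth=0
  Q 26.182.96.97: descend 000110101011011001100 ; hops seen [H3,H0] ; pick H0
  Q 119.184.208.0: descend 011101111011100011010000000 ; hops seen [H3,H1,H5] ; pick H5
  + 31.215.60.0/24 (H0) depth=24
  + 26.182.101.0/24 (H3) depth=24
  Q 26.182.101.2: descend 0001101010110110011001010 ; hops seen [H3,H0,H3] ; pick H3
  + 26.182.101.64/26 (H5) depth=26
  + 31.0.0.0/8 (H3) depth=8
  + 31.0.0.0/8 (H0) depth=8
  + 31.215.60.182/32 (H3) depth=32
  + 26.182.0.0/16 (H1) depth=16
  - 31.215.60.182/32 clear@32
  + 26.182.101.0/24 (H0) depth=24
  + 31.215.60.0/24 (H5) depth=24
  Q 26.182.3.44: descend 00011010101101100 ; hops seen [H3,H1] ; pick H1

== LOOKUPS ==
["H0","H5","H0","H5","H3","H1"]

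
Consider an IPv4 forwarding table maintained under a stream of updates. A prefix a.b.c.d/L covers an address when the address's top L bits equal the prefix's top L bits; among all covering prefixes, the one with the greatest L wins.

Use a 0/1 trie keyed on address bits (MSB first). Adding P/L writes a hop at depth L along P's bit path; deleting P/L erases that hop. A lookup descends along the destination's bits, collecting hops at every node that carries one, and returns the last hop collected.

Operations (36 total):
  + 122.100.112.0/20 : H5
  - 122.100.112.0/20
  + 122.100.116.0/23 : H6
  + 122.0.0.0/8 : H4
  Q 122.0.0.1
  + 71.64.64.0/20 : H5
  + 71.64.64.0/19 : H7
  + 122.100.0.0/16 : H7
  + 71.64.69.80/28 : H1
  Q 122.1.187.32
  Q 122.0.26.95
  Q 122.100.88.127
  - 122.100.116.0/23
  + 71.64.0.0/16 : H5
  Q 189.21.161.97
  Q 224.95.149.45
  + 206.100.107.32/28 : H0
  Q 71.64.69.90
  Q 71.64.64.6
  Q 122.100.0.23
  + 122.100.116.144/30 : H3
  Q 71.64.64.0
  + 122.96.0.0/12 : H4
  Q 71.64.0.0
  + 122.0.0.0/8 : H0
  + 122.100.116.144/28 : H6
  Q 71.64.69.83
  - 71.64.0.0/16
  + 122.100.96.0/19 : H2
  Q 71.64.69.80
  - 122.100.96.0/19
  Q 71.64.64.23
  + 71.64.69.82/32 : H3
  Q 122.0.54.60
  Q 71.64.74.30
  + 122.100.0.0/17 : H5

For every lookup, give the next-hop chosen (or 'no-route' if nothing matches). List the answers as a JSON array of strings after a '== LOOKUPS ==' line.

Apply in order:
  add 122.100.112.0/20 -> H5 at depth 20
  - 122.100.112.0/20 clear@20
  add 122.100.116.0/23 -> H6 at depth 23
  add 122.0.0.0/8 -> H4 at depth 8
  Q 122.0.0.1: descend 011110100 ; hops seen [H4] ; pick H4
  add 71.64.64.0/20 -> H5 at depth 20
  add 71.64.64.0/19 -> H7 at depth 19
  add 122.100.0.0/16 -> H7 at depth 16
  add 71.64.69.80/28 -> H1 at depth 28
  Q 122.1.187.32: descend 011110100 ; hops seen [H4] ; pick H4
  Q 122.0.26.95: descend 011110100 ; hops seen [H4] ; pick H4
  Q 122.100.88.127: descend 011110100110010001 ; hops seen [H4,H7] ; pick H7
  - 122.100.116.0/23 clear@23
  add 71.64.0.0/16 -> H5 at depth 16
  Q 189.21.161.97: descend ε ; hops seen [∅] ; pick no-route
  Q 224.95.149.45: descend ε ; hops seen [∅] ; pick no-route
  add 206.100.107.32/28 -> H0 at depth 28
  Q 71.64.69.90: descend 0100011101000000010001010101 ; hops seen [H5,H7,H5,H1] ; pick H1
  Q 71.64.64.6: descend 010001110100000001000 ; hops seen [H5,H7,H5] ; pick H5
  Q 122.100.0.23: descend 01111010011001000 ; hops seen [H4,H7] ; pick H7
  add 122.100.116.144/30 -> H3 at depth 30
  Q 71.64.64.0: descend 010001110100000001000 ; hops seen [H5,H7,H5] ; pick H5
  add 122.96.0.0/12 -> H4 at depth 12
  Q 71.64.0.0: descend 01000111010000000 ; hops seen [H5] ; pick H5
  add 122.0.0.0/8 -> H0 at depth 8
  add 122.100.116.144/28 -> H6 at depth 28
  Q 71.64.69.83: descend 0100011101000000010001010101 ; hops seen [H5,H7,H5,H1] ; pick H1
  - 71.64.0.0/16 clear@16
  add 122.100.96.0/19 -> H2 at depth 19
  Q 71.64.69.80: descend 0100011101000000010001010101 ; hops seen [H7,H5,H1] ; pick H1
  - 122.100.96.0/19 clear@19
  Q 71.64.64.23: descend 010001110100000001000 ; hops seen [H7,H5] ; pick H5
  add 71.64.69.82/32 -> H3 at depth 32
  Q 122.0.54.60: descend 011110100 ; hops seen [H0] ; pick H0
  Q 71.64.74.30: descend 01000111010000000100 ; hops seen [H7,H5] ; pick H5
  add 122.100.0.0/17 -> H5 at depth 17

== LOOKUPS ==
["H4","H4","H4","H7","no-route","no-route","H1","H5","H7","H5","H5","H1","H1","H5","H0","H5"]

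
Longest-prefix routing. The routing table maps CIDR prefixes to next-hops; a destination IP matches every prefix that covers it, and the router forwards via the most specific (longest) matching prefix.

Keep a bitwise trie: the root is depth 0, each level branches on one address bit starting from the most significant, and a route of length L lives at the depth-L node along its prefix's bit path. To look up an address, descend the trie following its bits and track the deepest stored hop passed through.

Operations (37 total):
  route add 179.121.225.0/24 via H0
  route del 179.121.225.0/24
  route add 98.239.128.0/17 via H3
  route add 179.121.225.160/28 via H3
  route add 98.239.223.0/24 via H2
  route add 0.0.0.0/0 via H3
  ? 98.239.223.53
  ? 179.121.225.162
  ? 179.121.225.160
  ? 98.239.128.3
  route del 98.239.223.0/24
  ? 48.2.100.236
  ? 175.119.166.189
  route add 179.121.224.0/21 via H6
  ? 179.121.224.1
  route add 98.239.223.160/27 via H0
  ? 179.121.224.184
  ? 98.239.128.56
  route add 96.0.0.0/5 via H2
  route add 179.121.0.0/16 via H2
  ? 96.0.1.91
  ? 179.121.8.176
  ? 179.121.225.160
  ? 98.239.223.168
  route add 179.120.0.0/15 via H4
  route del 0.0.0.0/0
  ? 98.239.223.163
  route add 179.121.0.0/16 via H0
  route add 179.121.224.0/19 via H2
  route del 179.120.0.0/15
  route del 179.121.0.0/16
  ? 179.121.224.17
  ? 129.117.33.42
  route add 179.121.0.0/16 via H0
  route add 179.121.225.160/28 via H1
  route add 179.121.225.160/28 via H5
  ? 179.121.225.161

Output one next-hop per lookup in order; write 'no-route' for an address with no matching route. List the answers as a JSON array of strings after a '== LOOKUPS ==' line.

Apply in order:
  add 179.121.225.0/24 -> H0 at depth 24
  del 179.121.225.0/24 (clear depth 24)
  add 98.239.128.0/17 -> H3 at depth 17
  add 179.121.225.160/28 -> H3 at depth 28
  add 98.239.223.0/24 -> H2 at depth 24
  add 0.0.0.0/0 -> H3 at depth 0
  ? 98.239.223.53  path d0:H3→d1:-→d2:-→d3:-→d4:-→d5:-→d6:-→d7:-→d8:-→d9:-→d10:-→d11:-→d12:-→d13:-→d14:-→d15:-→d16:-→d17:H3→d18:-→d19:-→d20:-→d21:-→d22:-→d23:-→d24:H2  best=H2
  ? 179.121.225.162  path d0:H3→d1:-→d2:-→d3:-→d4:-→d5:-→d6:-→d7:-→d8:-→d9:-→d10:-→d11:-→d12:-→d13:-→d14:-→d15:-→d16:-→d17:-→d18:-→d19:-→d20:-→d21:-→d22:-→d23:-→d24:-→d25:-→d26:-→d27:-→d28:H3  best=H3
  ? 179.121.225.160  path d0:H3→d1:-→d2:-→d3:-→d4:-→d5:-→d6:-→d7:-→d8:-→d9:-→d10:-→d11:-→d12:-→d13:-→d14:-→d15:-→d16:-→d17:-→d18:-→d19:-→d20:-→d21:-→d22:-→d23:-→d24:-→d25:-→d26:-→d27:-→d28:H3  best=H3
  ? 98.239.128.3  path d0:H3→d1:-→d2:-→d3:-→d4:-→d5:-→d6:-→d7:-→d8:-→d9:-→d10:-→d11:-→d12:-→d13:-→d14:-→d15:-→d16:-→d17:H3  best=H3
  del 98.239.223.0/24 (clear depth 24)
  ? 48.2.100.236  path d0:H3→d1:-  best=H3
  ? 175.119.166.189  path d0:H3→d1:-→d2:-→d3:-  best=H3
  add 179.121.224.0/21 -> H6 at depth 21
  ? 179.121.224.1  path d0:H3→d1:-→d2:-→d3:-→d4:-→d5:-→d6:-→d7:-→d8:-→d9:-→d10:-→d11:-→d12:-→d13:-→d14:-→d15:-→d16:-→d17:-→d18:-→d19:-→d20:-→d21:H6→d22:-→d23:-  best=H6
  add 98.239.223.160/27 -> H0 at depth 27
  ? 179.121.224.184  path d0:H3→d1:-→d2:-→d3:-→d4:-→d5:-→d6:-→d7:-→d8:-→d9:-→d10:-→d11:-→d12:-→d13:-→d14:-→d15:-→d16:-→d17:-→d18:-→d19:-→d20:-→d21:H6→d22:-→d23:-  best=H6
  ? 98.239.128.56  path d0:H3→d1:-→d2:-→d3:-→d4:-→d5:-→d6:-→d7:-→d8:-→d9:-→d10:-→d11:-→d12:-→d13:-→d14:-→d15:-→d16:-→d17:H3  best=H3
  add 96.0.0.0/5 -> H2 at depth 5
  add 179.121.0.0/16 -> H2 at depth 16
  ? 96.0.1.91  path d0:H3→d1:-→d2:-→d3:-→d4:-→d5:H2→d6:-  best=H2
  ? 179.121.8.176  path d0:H3→d1:-→d2:-→d3:-→d4:-→d5:-→d6:-→d7:-→d8:-→d9:-→d10:-→d11:-→d12:-→d13:-→d14:-→d15:-→d16:H2  best=H2
  ? 179.121.225.160  path d0:H3→d1:-→d2:-→d3:-→d4:-→d5:-→d6:-→d7:-→d8:-→d9:-→d10:-→d11:-→d12:-→d13:-→d14:-→d15:-→d16:H2→d17:-→d18:-→d19:-→d20:-→d21:H6→d22:-→d23:-→d24:-→d25:-→d26:-→d27:-→d28:H3  best=H3
  ? 98.239.223.168  path d0:H3→d1:-→d2:-→d3:-→d4:-→d5:H2→d6:-→d7:-→d8:-→d9:-→d10:-→d11:-→d12:-→d13:-→d14:-→d15:-→d16:-→d17:H3→d18:-→d19:-→d20:-→d21:-→d22:-→d23:-→d24:-→d25:-→d26:-→d27:H0  best=H0
  add 179.120.0.0/15 -> H4 at depth 15
  del 0.0.0.0/0 (clear depth 0)
  ? 98.239.223.163  path d0:-→d1:-→d2:-→d3:-→d4:-→d5:H2→d6:-→d7:-→d8:-→d9:-→d10:-→d11:-→d12:-→d13:-→d14:-→d15:-→d16:-→d17:H3→d18:-→d19:-→d20:-→d21:-→d22:-→d23:-→d24:-→d25:-→d26:-→d27:H0  best=H0
  add 179.121.0.0/16 -> H0 at depth 16
  add 179.121.224.0/19 -> H2 at depth 19
  del 179.120.0.0/15 (clear depth 15)
  del 179.121.0.0/16 (clear depth 16)
  ? 179.121.224.17  path d0:-→d1:-→d2:-→d3:-→d4:-→d5:-→d6:-→d7:-→d8:-→d9:-→d10:-→d11:-→d12:-→d13:-→d14:-→d15:-→d16:-→d17:-→d18:-→d19:H2→d20:-→d21:H6→d22:-→d23:-  best=H6
  ? 129.117.33.42  path d0:-→d1:-→d2:-  best=no-route
  add 179.121.0.0/16 -> H0 at depth 16
  add 179.121.225.160/28 -> H1 at depth 28
  add 179.121.225.160/28 -> H5 at depth 28
  ? 179.121.225.161  path d0:-→d1:-→d2:-→d3:-→d4:-→d5:-→d6:-→d7:-→d8:-→d9:-→d10:-→d11:-→d12:-→d13:-→d14:-→d15:-→d16:H0→d17:-→d18:-→d19:H2→d20:-→d21:H6→d22:-→d23:-→d24:-→d25:-→d26:-→d27:-→d28:H5  best=H5

== LOOKUPS ==
["H2","H3","H3","H3","H3","H3","H6","H6","H3","H2","H2","H3","H0","H0","H6","no-route","H5"]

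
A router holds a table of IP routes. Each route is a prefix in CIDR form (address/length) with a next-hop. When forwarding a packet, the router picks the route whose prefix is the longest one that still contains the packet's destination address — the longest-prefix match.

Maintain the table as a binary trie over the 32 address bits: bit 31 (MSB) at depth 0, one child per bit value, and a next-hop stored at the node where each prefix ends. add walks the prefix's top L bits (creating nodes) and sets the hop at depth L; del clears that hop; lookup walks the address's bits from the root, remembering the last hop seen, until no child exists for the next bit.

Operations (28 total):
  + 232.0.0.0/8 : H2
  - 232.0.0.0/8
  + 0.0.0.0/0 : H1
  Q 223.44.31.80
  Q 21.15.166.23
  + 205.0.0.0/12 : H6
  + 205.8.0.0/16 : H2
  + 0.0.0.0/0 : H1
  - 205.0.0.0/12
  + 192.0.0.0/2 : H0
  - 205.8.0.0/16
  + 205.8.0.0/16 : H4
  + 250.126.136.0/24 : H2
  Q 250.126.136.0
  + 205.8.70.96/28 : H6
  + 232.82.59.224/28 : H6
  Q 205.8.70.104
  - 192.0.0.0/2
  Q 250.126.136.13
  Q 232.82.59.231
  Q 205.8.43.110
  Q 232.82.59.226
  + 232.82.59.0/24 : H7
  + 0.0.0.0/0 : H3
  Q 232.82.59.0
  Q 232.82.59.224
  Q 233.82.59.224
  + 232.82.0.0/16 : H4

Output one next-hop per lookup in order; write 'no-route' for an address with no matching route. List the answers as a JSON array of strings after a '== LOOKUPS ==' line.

Apply in order:
  add 232.0.0.0/8 -> H2 at depth 8
  - 232.0.0.0/8 clear@8
  add 0.0.0.0/0 -> H1 at depth 0
  ? 223.44.31.80  path d0:H1→d1:-→d2:-  best=H1
  ? 21.15.166.23  path d0:H1  best=H1
  add 205.0.0.0/12 -> H6 at depth 12
  add 205.8.0.0/16 -> H2 at depth 16
  add 0.0.0.0/0 -> H1 at depth 0
  - 205.0.0.0/12 clear@12
  add 192.0.0.0/2 -> H0 at depth 2
  - 205.8.0.0/16 clear@16
  add 205.8.0.0/16 -> H4 at depth 16
  add 250.126.136.0/24 -> H2 at depth 24
  ? 250.126.136.0  path d0:H1→d1:-→d2:H0→d3:-→d4:-→d5:-→d6:-→d7:-→d8:-→d9:-→d10:-→d11:-→d12:-→d13:-→d14:-→d15:-→d16:-→d17:-→d18:-→d19:-→d20:-→d21:-→d22:-→d23:-→d24:H2  best=H2
  add 205.8.70.96/28 -> H6 at depth 28
  add 232.82.59.224/28 -> H6 at depth 28
  ? 205.8.70.104  path d0:H1→d1:-→d2:H0→d3:-→d4:-→d5:-→d6:-→d7:-→d8:-→d9:-→d10:-→d11:-→d12:-→d13:-→d14:-→d15:-→d16:H4→d17:-→d18:-→d19:-→d20:-→d21:-→d22:-→d23:-→d24:-→d25:-→d26:-→d27:-→d28:H6  best=H6
  - 192.0.0.0/2 clear@2
  ? 250.126.136.13  path d0:H1→d1:-→d2:-→d3:-→d4:-→d5:-→d6:-→d7:-→d8:-→d9:-→d10:-→d11:-→d12:-→d13:-→d14:-→d15:-→d16:-→d17:-→d18:-→d19:-→d20:-→d21:-→d22:-→d23:-→d24:H2  best=H2
  ? 232.82.59.231  path d0:H1→d1:-→d2:-→d3:-→d4:-→d5:-→d6:-→d7:-→d8:-→d9:-→d10:-→d11:-→d12:-→d13:-→d14:-→d15:-→d16:-→d17:-→d18:-→d19:-→d20:-→d21:-→d22:-→d23:-→d24:-→d25:-→d26:-→d27:-→d28:H6  best=H6
  ? 205.8.43.110  path d0:H1→d1:-→d2:-→d3:-→d4:-→d5:-→d6:-→d7:-→d8:-→d9:-→d10:-→d11:-→d12:-→d13:-→d14:-→d15:-→d16:H4→d17:-  best=H4
  ? 232.82.59.226  path d0:H1→d1:-→d2:-→d3:-→d4:-→d5:-→d6:-→d7:-→d8:-→d9:-→d10:-→d11:-→d12:-→d13:-→d14:-→d15:-→d16:-→d17:-→d18:-→d19:-→d20:-→d21:-→d22:-→d23:-→d24:-→d25:-→d26:-→d27:-→d28:H6  best=H6
  add 232.82.59.0/24 -> H7 at depth 24
  add 0.0.0.0/0 -> H3 at depth 0
  ? 232.82.59.0  path d0:H3→d1:-→d2:-→d3:-→d4:-→d5:-→d6:-→d7:-→d8:-→d9:-→d10:-→d11:-→d12:-→d13:-→d14:-→d15:-→d16:-→d17:-→d18:-→d19:-→d20:-→d21:-→d22:-→d23:-→d24:H7  best=H7
  ? 232.82.59.224  path d0:H3→d1:-→d2:-→d3:-→d4:-→d5:-→d6:-→d7:-→d8:-→d9:-→d10:-→d11:-→d12:-→d13:-→d14:-→d15:-→d16:-→d17:-→d18:-→d19:-→d20:-→d21:-→d22:-→d23:-→d24:H7→d25:-→d26:-→d27:-→d28:H6  best=H6
  ? 233.82.59.224  path d0:H3→d1:-→d2:-→d3:-→d4:-→d5:-→d6:-→d7:-  best=H3
  add 232.82.0.0/16 -> H4 at depth 16

== LOOKUPS ==
["H1","H1","H2","H6","H2","H6","H4","H6","H7","H6","H3"]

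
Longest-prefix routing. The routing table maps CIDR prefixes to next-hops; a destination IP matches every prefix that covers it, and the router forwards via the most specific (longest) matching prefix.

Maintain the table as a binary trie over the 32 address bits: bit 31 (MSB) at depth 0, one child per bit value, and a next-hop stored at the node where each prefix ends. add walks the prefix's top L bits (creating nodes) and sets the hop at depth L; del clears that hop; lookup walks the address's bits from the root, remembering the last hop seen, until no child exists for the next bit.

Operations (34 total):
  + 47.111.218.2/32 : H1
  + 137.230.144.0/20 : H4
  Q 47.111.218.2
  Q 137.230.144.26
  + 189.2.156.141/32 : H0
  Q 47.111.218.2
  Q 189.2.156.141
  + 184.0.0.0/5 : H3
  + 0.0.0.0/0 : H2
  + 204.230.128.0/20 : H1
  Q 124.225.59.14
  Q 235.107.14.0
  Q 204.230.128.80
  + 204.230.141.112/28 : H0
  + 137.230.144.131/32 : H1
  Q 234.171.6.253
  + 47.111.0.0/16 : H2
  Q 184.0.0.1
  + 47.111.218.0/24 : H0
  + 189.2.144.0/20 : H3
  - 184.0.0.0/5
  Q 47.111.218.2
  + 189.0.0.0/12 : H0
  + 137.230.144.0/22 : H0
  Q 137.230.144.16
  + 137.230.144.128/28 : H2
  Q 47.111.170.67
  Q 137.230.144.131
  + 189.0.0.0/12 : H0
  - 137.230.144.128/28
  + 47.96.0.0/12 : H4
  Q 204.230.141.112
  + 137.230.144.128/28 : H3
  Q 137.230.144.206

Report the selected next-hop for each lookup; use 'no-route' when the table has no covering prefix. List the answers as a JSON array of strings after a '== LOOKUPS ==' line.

Trace:
  add 47.111.218.2/32 -> H1 at depth 32
  add 137.230.144.0/20 -> H4 at depth 20
  ? 47.111.218.2  path d0:-→d1:-→d2:-→d3:-→d4:-→d5:-→d6:-→d7:-→d8:-→d9:-→d10:-→d11:-→d12:-→d13:-→d14:-→d15:-→d16:-→d17:-→d18:-→d19:-→d20:-→d21:-→d22:-→d23:-→d24:-→d25:-→d26:-→d27:-→d28:-→d29:-→d30:-→d31:-→d32:H1  best=H1
  ? 137.230.144.26  path d0:-→d1:-→d2:-→d3:-→d4:-→d5:-→d6:-→d7:-→d8:-→d9:-→d10:-→d11:-→d12:-→d13:-→d14:-→d15:-→d16:-→d17:-→d18:-→d19:-→d20:H4  best=H4
  add 189.2.156.141/32 -> H0 at depth 32
  ? 47.111.218.2  path d0:-→d1:-→d2:-→d3:-→d4:-→d5:-→d6:-→d7:-→d8:-→d9:-→d10:-→d11:-→d12:-→d13:-→d14:-→d15:-→d16:-→d17:-→d18:-→d19:-→d20:-→d21:-→d22:-→d23:-→d24:-→d25:-→d26:-→d27:-→d28:-→d29:-→d30:-→d31:-→d32:H1  best=H1
  ? 189.2.156.141  path d0:-→d1:-→d2:-→d3:-→d4:-→d5:-→d6:-→d7:-→d8:-→d9:-→d10:-→d11:-→d12:-→d13:-→d14:-→d15:-→d16:-→d17:-→d18:-→d19:-→d20:-→d21:-→d22:-→d23:-→d24:-→d25:-→d26:-→d27:-→d28:-→d29:-→d30:-→d31:-→d32:H0  best=H0
  add 184.0.0.0/5 -> H3 at depth 5
  add 0.0.0.0/0 -> H2 at depth 0
  add 204.230.128.0/20 -> H1 at depth 20
  ? 124.225.59.14  path d0:H2→d1:-  best=H2
  ? 235.107.14.0  path d0:H2→d1:-→d2:-  best=H2
  ? 204.230.128.80  path d0:H2→d1:-→d2:-→d3:-→d4:-→d5:-→d6:-→d7:-→d8:-→d9:-→d10:-→d11:-→d12:-→d13:-→d14:-→d15:-→d16:-→d17:-→d18:-→d19:-→d20:H1  best=H1
  add 204.230.141.112/28 -> H0 at depth 28
  add 137.230.144.131/32 -> H1 at depth 32
  ? 234.171.6.253  path d0:H2→d1:-→d2:-  best=H2
  add 47.111.0.0/16 -> H2 at depth 16
  ? 184.0.0.1  path d0:H2→d1:-→d2:-→d3:-→d4:-→d5:H3  best=H3
  add 47.111.218.0/24 -> H0 at depth 24
  add 189.2.144.0/20 -> H3 at depth 20
  del 184.0.0.0/5 (clear depth 5)
  ? 47.111.218.2  path d0:H2→d1:-→d2:-→d3:-→d4:-→d5:-→d6:-→d7:-→d8:-→d9:-→d10:-→d11:-→d12:-→d13:-→d14:-→d15:-→d16:H2→d17:-→d18:-→d19:-→d20:-→d21:-→d22:-→d23:-→d24:H0→d25:-→d26:-→d27:-→d28:-→d29:-→d30:-→d31:-→d32:H1  best=H1
  add 189.0.0.0/12 -> H0 at depth 12
  add 137.230.144.0/22 -> H0 at depth 22
  ? 137.230.144.16  path d0:H2→d1:-→d2:-→d3:-→d4:-→d5:-→d6:-→d7:-→d8:-→d9:-→d10:-→d11:-→d12:-→d13:-→d14:-→d15:-→d16:-→d17:-→d18:-→d19:-→d20:H4→d21:-→d22:H0→d23:-→d24:-  best=H0
  add 137.230.144.128/28 -> H2 at depth 28
  ? 47.111.170.67  path d0:H2→d1:-→d2:-→d3:-→d4:-→d5:-→d6:-→d7:-→d8:-→d9:-→d10:-→d11:-→d12:-→d13:-→d14:-→d15:-→d16:H2→d17:-  best=H2
  ? 137.230.144.131  path d0:H2→d1:-→d2:-→d3:-→d4:-→d5:-→d6:-→d7:-→d8:-→d9:-→d10:-→d11:-→d12:-→d13:-→d14:-→d15:-→d16:-→d17:-→d18:-→d19:-→d20:H4→d21:-→d22:H0→d23:-→d24:-→d25:-→d26:-→d27:-→d28:H2→d29:-→d30:-→d31:-→d32:H1  best=H1
  add 189.0.0.0/12 -> H0 at depth 12
  del 137.230.144.128/28 (clear depth 28)
  add 47.96.0.0/12 -> H4 at depth 12
  ? 204.230.141.112  path d0:H2→d1:-→d2:-→d3:-→d4:-→d5:-→d6:-→d7:-→d8:-→d9:-→d10:-→d11:-→d12:-→d13:-→d14:-→d15:-→d16:-→d17:-→d18:-→d19:-→d20:H1→d21:-→d22:-→d23:-→d24:-→d25:-→d26:-→d27:-→d28:H0  best=H0
  add 137.230.144.128/28 -> H3 at depth 28
  ? 137.230.144.206  path d0:H2→d1:-→d2:-→d3:-→d4:-→d5:-→d6:-→d7:-→d8:-→d9:-→d10:-→d11:-→d12:-→d13:-→d14:-→d15:-→d16:-→d17:-→d18:-→d19:-→d20:H4→d21:-→d22:H0→d23:-→d24:-→d25:-  best=H0

== LOOKUPS ==
["H1","H4","H1","H0","H2","H2","H1","H2","H3","H1","H0","H2","H1","H0","H0"]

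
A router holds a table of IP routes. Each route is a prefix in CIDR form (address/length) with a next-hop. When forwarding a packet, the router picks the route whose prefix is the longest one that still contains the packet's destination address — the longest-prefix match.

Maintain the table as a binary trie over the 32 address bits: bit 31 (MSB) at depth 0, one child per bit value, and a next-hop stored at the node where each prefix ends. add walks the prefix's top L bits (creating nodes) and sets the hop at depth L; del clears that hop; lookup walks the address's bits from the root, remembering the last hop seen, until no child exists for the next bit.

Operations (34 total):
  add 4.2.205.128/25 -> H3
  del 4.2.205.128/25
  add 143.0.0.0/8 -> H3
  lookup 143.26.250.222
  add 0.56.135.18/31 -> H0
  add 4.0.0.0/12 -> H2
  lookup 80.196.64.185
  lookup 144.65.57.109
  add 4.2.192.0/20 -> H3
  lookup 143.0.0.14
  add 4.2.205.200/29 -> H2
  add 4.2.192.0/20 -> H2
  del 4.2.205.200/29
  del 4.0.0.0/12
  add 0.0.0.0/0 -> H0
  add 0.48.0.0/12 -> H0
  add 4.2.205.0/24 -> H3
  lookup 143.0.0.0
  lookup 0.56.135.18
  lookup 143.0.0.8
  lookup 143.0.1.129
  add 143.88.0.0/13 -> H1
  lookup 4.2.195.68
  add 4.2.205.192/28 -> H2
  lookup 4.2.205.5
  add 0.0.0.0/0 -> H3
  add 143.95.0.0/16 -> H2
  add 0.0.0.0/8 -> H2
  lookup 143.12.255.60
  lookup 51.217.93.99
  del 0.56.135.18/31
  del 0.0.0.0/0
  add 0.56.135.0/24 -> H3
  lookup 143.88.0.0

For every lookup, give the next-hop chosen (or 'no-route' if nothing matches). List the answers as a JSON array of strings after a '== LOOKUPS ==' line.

Apply in order:
  + 4.2.205.128/25 (H3) depth=25
  - 4.2.205.128/25 clear@25
  + 143.0.0.0/8 (H3) depth=8
  lookup 143.26.250.222: bits 10001111 walk d0:-→d1:-→d2:-→d3:-→d4:-→d5:-→d6:-→d7:-→d8:H3 -> H3
  + 0.56.135.18/31 (H0) depth=31
  + 4.0.0.0/12 (H2) depth=12
  lookup 80.196.64.185: bits 0 walk d0:-→d1:- -> no-route
  lookup 144.65.57.109: bits 100 walk d0:-→d1:-→d2:-→d3:- -> no-route
  + 4.2.192.0/20 (H3) depth=20
  lookup 143.0.0.14: bits 10001111 walk d0:-→d1:-→d2:-→d3:-→d4:-→d5:-→d6:-→d7:-→d8:H3 -> H3
  + 4.2.205.200/29 (H2) depth=29
  + 4.2.192.0/20 (H2) depth=20
  - 4.2.205.200/29 clear@29
  - 4.0.0.0/12 clear@12
  + 0.0.0.0/0 (H0) depth=0
  + 0.48.0.0/12 (H0) depth=12
  + 4.2.205.0/24 (H3) depth=24
  lookup 143.0.0.0: bits 10001111 walk d0:H0→d1:-→d2:-→d3:-→d4:-→d5:-→d6:-→d7:-→d8:H3 -> H3
  lookup 0.56.135.18: bits 0000000000111000100001110001001 walk d0:H0→d1:-→d2:-→d3:-→d4:-→d5:-→d6:-→d7:-→d8:-→d9:-→d10:-→d11:-→d12:H0→d13:-→d14:-→d15:-→d16:-→d17:-→d18:-→d19:-→d20:-→d21:-→d22:-→d23:-→d24:-→d25:-→d26:-→d27:-→d28:-→d29:-→d30:-→d31:H0 -> H0
  lookup 143.0.0.8: bits 10001111 walk d0:H0→d1:-→d2:-→d3:-→d4:-→d5:-→d6:-→d7:-→d8:H3 -> H3
  lookup 143.0.1.129: bits 10001111 walk d0:H0→d1:-→d2:-→d3:-→d4:-→d5:-→d6:-→d7:-→d8:H3 -> H3
  + 143.88.0.0/13 (H1) depth=13
  lookup 4.2.195.68: bits 00000100000000101100 walk d0:H0→d1:-→d2:-→d3:-→d4:-→d5:-→d6:-→d7:-→d8:-→d9:-→d10:-→d11:-→d12:-→d13:-→d14:-→d15:-→d16:-→d17:-→d18:-→d19:-→d20:H2 -> H2
  + 4.2.205.192/28 (H2) depth=28
  lookup 4.2.205.5: bits 000001000000001011001101 walk d0:H0→d1:-→d2:-→d3:-→d4:-→d5:-→d6:-→d7:-→d8:-→d9:-→d10:-→d11:-→d12:-→d13:-→d14:-→d15:-→d16:-→d17:-→d18:-→d19:-→d20:H2→d21:-→d22:-→d23:-→d24:H3 -> H3
  + 0.0.0.0/0 (H3) depth=0
  + 143.95.0.0/16 (H2) depth=16
  + 0.0.0.0/8 (H2) depth=8
  lookup 143.12.255.60: bits 100011110 walk d0:H3→d1:-→d2:-→d3:-→d4:-→d5:-→d6:-→d7:-→d8:H3→d9:- -> H3
  lookup 51.217.93.99: bits 00 walk d0:H3→d1:-→d2:- -> H3
  - 0.56.135.18/31 clear@31
  - 0.0.0.0/0 clear@0
  + 0.56.135.0/24 (H3) depth=24
  lookup 143.88.0.0: bits 1000111101011 walk d0:-→d1:-→d2:-→d3:-→d4:-→d5:-→d6:-→d7:-→d8:H3→d9:-→d10:-→d11:-→d12:-→d13:H1 -> H1

== LOOKUPS ==
["H3","no-route","no-route","H3","H3","H0","H3","H3","H2","H3","H3","H3","H1"]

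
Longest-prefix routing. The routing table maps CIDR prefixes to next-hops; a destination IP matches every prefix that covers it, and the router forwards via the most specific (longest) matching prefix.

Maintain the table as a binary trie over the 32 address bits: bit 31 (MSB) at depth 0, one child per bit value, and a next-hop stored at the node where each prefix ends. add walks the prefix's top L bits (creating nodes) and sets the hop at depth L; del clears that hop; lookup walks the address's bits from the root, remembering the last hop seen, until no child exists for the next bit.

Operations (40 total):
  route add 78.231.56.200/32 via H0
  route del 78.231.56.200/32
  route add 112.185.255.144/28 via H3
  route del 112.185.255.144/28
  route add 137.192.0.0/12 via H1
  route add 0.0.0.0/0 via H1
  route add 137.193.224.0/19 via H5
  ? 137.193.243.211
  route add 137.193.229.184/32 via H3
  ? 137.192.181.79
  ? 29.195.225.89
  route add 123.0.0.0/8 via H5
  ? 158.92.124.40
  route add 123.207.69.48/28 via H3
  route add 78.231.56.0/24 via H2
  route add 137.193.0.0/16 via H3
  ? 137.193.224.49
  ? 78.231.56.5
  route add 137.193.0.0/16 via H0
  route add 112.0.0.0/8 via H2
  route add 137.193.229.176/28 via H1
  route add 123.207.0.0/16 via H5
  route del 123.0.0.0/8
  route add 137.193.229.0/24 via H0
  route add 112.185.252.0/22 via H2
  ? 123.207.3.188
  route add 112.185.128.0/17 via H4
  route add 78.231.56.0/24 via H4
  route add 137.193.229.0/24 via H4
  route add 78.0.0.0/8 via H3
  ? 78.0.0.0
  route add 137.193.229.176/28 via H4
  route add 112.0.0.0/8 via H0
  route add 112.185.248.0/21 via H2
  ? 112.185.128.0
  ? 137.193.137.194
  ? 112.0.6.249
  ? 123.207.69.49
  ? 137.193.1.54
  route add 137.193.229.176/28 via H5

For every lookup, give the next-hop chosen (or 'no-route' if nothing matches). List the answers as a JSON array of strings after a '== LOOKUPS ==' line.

Trace:
  + 78.231.56.200/32 (H0) depth=32
  del 78.231.56.200/32 (clear depth 32)
  + 112.185.255.144/28 (H3) depth=28
  del 112.185.255.144/28 (clear depth 28)
  + 137.192.0.0/12 (H1) depth=12
  + 0.0.0.0/0 (H1) depth=0
  + 137.193.224.0/19 (H5) depth=19
  lookup 137.193.243.211: bits 1000100111000001111 walk d0:H1→d1:-→d2:-→d3:-→d4:-→d5:-→d6:-→d7:-→d8:-→d9:-→d10:-→d11:-→d12:H1→d13:-→d14:-→d15:-→d16:-→d17:-→d18:-→d19:H5 -> H5
  + 137.193.229.184/32 (H3) depth=32
  lookup 137.192.181.79: bits 100010011100000 walk d0:H1→d1:-→d2:-→d3:-→d4:-→d5:-→d6:-→d7:-→d8:-→d9:-→d10:-→d11:-→d12:H1→d13:-→d14:-→d15:- -> H1
  lookup 29.195.225.89: bits 0 walk d0:H1→d1:- -> H1
  + 123.0.0.0/8 (H5) depth=8
  lookup 158.92.124.40: bits 100 walk d0:H1→d1:-→d2:-→d3:- -> H1
  + 123.207.69.48/28 (H3) depth=28
  + 78.231.56.0/24 (H2) depth=24
  + 137.193.0.0/16 (H3) depth=16
  lookup 137.193.224.49: bits 100010011100000111100 walk d0:H1→d1:-→d2:-→d3:-→d4:-→d5:-→d6:-→d7:-→d8:-→d9:-→d10:-→d11:-→d12:H1→d13:-→d14:-→d15:-→d16:H3→d17:-→d18:-→d19:H5→d20:-→d21:- -> H5
  lookup 78.231.56.5: bits 010011101110011100111000 walk d0:H1→d1:-→d2:-→d3:-→d4:-→d5:-→d6:-→d7:-→d8:-→d9:-→d10:-→d11:-→d12:-→d13:-→d14:-→d15:-→d16:-→d17:-→d18:-→d19:-→d20:-→d21:-→d22:-→d23:-→d24:H2 -> H2
  + 137.193.0.0/16 (H0) depth=16
  + 112.0.0.0/8 (H2) depth=8
  + 137.193.229.176/28 (H1) depth=28
  + 123.207.0.0/16 (H5) depth=16
  del 123.0.0.0/8 (clear depth 8)
  + 137.193.229.0/24 (H0) depth=24
  + 112.185.252.0/22 (H2) depth=22
  lookup 123.207.3.188: bits 01111011110011110 walk d0:H1→d1:-→d2:-→d3:-→d4:-→d5:-→d6:-→d7:-→d8:-→d9:-→d10:-→d11:-→d12:-→d13:-→d14:-→d15:-→d16:H5→d17:- -> H5
  + 112.185.128.0/17 (H4) depth=17
  + 78.231.56.0/24 (H4) depth=24
  + 137.193.229.0/24 (H4) depth=24
  + 78.0.0.0/8 (H3) depth=8
  lookup 78.0.0.0: bits 01001110 walk d0:H1→d1:-→d2:-→d3:-→d4:-→d5:-→d6:-→d7:-→d8:H3 -> H3
  + 137.193.229.176/28 (H4) depth=28
  + 112.0.0.0/8 (H0) depth=8
  + 112.185.248.0/21 (H2) depth=21
  lookup 112.185.128.0: bits 01110000101110011 walk d0:H1→d1:-→d2:-→d3:-→d4:-→d5:-→d6:-→d7:-→d8:H0→d9:-→d10:-→d11:-→d12:-→d13:-→d14:-→d15:-→d16:-→d17:H4 -> H4
  lookup 137.193.137.194: bits 10001001110000011 walk d0:H1→d1:-→d2:-→d3:-→d4:-→d5:-→d6:-→d7:-→d8:-→d9:-→d10:-→d11:-→d12:H1→d13:-→d14:-→d15:-→d16:H0→d17:- -> H0
  lookup 112.0.6.249: bits 01110000 walk d0:H1→d1:-→d2:-→d3:-→d4:-→d5:-→d6:-→d7:-→d8:H0 -> H0
  lookup 123.207.69.49: bits 0111101111001111010001010011 walk d0:H1→d1:-→d2:-→d3:-→d4:-→d5:-→d6:-→d7:-→d8:-→d9:-→d10:-→d11:-→d12:-→d13:-→d14:-→d15:-→d16:H5→d17:-→d18:-→d19:-→d20:-→d21:-→d22:-→d23:-→d24:-→d25:-→d26:-→d27:-→d28:H3 -> H3
  lookup 137.193.1.54: bits 1000100111000001 walk d0:H1→d1:-→d2:-→d3:-→d4:-→d5:-→d6:-→d7:-→d8:-→d9:-→d10:-→d11:-→d12:H1→d13:-→d14:-→d15:-→d16:H0 -> H0
  + 137.193.229.176/28 (H5) depth=28

== LOOKUPS ==
["H5","H1","H1","H1","H5","H2","H5","H3","H4","H0","H0","H3","H0"]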